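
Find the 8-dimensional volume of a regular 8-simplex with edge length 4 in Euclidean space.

For a regular n-simplex with edge a, V = (a^n / n!)·√((n+1)/2^n). With a=4, n=8: V ≈ 0.304762.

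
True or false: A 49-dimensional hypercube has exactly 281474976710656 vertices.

False. The 49-cube has 2^49 = 562949953421312 vertices.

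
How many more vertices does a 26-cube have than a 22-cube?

The 26-cube has 2^26 = 67108864 vertices. The 22-cube has 2^22 = 4194304 vertices. Difference: 67108864 - 4194304 = 62914560.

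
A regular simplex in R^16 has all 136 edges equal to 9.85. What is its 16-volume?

Volume = 9.85^16 · √(17/2^16) / 16! ≈ 6.04428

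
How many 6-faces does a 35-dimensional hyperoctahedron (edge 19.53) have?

An n-cross-polytope has 2^(k+1)·C(n,k+1) k-faces. Here 2^7·C(35,7) = 128·6724520 = 860738560.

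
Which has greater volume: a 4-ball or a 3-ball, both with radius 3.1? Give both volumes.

V_4(3.1) ≈ 455.739. V_3(3.1) ≈ 124.788. The 4-ball is larger.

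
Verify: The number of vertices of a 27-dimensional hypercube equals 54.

False. The 27-cube has 2^27 = 134217728 vertices.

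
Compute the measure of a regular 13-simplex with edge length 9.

For a regular n-simplex with edge a, V = (a^n / n!)·√((n+1)/2^n). With a=9, n=13: V ≈ 16.8749.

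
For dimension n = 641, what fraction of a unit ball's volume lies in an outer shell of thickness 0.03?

1 - (1-0.03)^641 ≈ 0.9999999967 ≈ (100 - 3.32e-07)%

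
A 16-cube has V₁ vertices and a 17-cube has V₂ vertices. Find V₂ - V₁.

V₁ = 2^16 = 65536. V₂ = 2^17 = 131072. V₂ - V₁ = 65536.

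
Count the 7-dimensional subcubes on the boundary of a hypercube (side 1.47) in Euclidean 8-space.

Choose 7 of 8 axes to span the face (C(8,7) = 8 ways), then fix each of the remaining 1 coordinate at one of its two extreme values (2^1 = 2 ways): 8·2 = 16.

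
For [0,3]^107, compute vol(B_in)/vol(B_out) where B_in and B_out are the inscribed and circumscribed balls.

V_in/V_out = n^(-n/2) = 107^(-107/2) ≈ 2.67897e-109.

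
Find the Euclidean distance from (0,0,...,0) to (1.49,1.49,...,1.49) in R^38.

||(1.49,1.49,...,1.49)|| = √(38)·1.49 ≈ 9.18498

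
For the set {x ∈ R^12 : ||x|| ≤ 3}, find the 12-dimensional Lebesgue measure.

Volume = π^{12/2}·(3)^12/Γ(7) = 59049·π^6/80 ≈ 709613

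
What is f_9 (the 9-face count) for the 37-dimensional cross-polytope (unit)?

Number of 9-faces = 2^(9+1) · C(37,9+1) = 1024 · 348330136 = 356690059264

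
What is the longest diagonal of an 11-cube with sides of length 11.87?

Diagonal = √11 · 11.87 ≈ 39.3683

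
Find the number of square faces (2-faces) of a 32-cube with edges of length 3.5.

An n-cube has C(n,k)·2^(n-k) k-faces. Here C(32,2)·2^30 = 496·1073741824 = 532575944704.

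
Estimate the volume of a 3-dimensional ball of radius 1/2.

V_3(1/2) = π^(3/2) · (1/2)^3 / Γ(3/2 + 1) = π/6 ≈ 0.523599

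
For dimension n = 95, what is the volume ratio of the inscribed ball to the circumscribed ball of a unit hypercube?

Volume scales as r^n, and r_in/r_out = 1/√95, giving (1/√95)^95 ≈ 1.14322e-94.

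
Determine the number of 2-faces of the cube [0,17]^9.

f_2(9-cube) = (9 choose 2) · 2^7 = 4608.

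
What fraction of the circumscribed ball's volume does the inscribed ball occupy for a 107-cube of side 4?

The radii are 4/2 and 4√107/2, so the volume ratio is (1/√107)^107 = 107^{-107/2} ≈ 2.67897e-109.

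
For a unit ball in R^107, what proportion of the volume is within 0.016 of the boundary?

1 - (1-0.016)^107 ≈ 0.821977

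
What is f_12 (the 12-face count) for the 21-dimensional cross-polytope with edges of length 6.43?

Each 12-face is the convex hull of 13 vertices, one chosen as ±e_i from each of 13 distinct axes: 2^13·C(21,13) = 1666990080.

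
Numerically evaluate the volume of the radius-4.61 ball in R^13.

The n-ball volume is π^(n/2)·r^n/Γ(n/2+1). With n=13, r=4.61: V ≈ 3.86771e+08.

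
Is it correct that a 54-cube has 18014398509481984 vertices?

True. The 54-cube has 2^54 = 18014398509481984 vertices.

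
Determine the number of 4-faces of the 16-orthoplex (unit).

Number of 4-faces = 2^(4+1) · C(16,4+1) = 32 · 4368 = 139776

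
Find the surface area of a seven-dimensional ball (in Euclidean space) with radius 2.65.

|∂B_7(2.65)| ≈ 11453.9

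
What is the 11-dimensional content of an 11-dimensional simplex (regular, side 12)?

V = (12^11 / 11!) · √((11+1) / 2^11) ≈ 1424.83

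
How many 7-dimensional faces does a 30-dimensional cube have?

An n-cube has C(n,k)·2^(n-k) k-faces. Here C(30,7)·2^23 = 2035800·8388608 = 17077528166400.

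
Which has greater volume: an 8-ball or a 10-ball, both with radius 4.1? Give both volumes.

V_8(4.1) ≈ 324085. V_10(4.1) ≈ 3.423e+06. The 10-ball is larger.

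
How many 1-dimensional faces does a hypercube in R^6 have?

Number of 1-faces = C(6,1) · 2^(6-1) = 6 · 32 = 192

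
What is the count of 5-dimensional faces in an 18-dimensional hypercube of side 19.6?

Choose 5 of 18 axes to span the face (C(18,5) = 8568 ways), then fix each of the remaining 13 coordinates at one of its two extreme values (2^13 = 8192 ways): 8568·8192 = 70189056.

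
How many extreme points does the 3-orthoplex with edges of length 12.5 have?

Number of vertices = 2n = 6.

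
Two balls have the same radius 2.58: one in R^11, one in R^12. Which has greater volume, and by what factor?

V_11(2.58) ≈ 63521.6, V_12(2.58) ≈ 116146. The 12-ball is larger by a factor of 1.828.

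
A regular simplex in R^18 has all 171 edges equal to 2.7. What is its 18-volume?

V = (2.7^18 / 18!) · √((18+1) / 2^18) ≈ 7.73239e-11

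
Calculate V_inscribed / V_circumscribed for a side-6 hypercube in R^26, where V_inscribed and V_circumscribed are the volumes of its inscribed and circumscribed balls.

The radii are 6/2 and 6√26/2, so the volume ratio is (1/√26)^26 = 26^{-26/2} ≈ 4.03038e-19.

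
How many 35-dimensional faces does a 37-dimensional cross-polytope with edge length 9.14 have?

An n-cross-polytope has 2^(k+1)·C(n,k+1) k-faces. Here 2^36·C(37,36) = 68719476736·37 = 2542620639232.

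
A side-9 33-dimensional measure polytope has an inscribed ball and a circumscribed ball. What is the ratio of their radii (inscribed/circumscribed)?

r_in / r_out = (9/2) / (9√33/2) = 1/√33 ≈ 0.174078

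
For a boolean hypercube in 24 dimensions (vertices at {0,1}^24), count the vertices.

The 24-cube has 2^24 = 16777216 vertices.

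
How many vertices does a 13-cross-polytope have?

An n-cross-polytope has 2^(k+1)·C(n,k+1) k-faces. Here 2^1·C(13,1) = 2·13 = 26.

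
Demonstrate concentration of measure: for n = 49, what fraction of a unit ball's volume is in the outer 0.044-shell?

1 - (1-0.044)^49 ≈ 0.889735 ≈ 88.97%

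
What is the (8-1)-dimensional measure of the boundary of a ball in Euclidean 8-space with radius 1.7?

S_8(1.7) = 2·π^(8/2)·(1.7)^7 / Γ(8/2) ≈ 1332.36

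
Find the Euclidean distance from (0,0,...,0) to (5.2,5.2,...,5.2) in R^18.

The space diagonal of an n-cube of side s is s√n. Here 5.2·√18 ≈ 22.0617.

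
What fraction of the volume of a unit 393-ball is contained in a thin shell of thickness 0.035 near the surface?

Shell fraction = 1 - (1-0.035)^393 ≈ 0.9999991697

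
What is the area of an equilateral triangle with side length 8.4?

Area = (√3/4) · 8.4² = 30.5534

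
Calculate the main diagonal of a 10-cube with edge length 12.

d = √(12² + 12² + ... + 12²) [10 terms] = √(10·12²) = 12√10 ≈ 37.9473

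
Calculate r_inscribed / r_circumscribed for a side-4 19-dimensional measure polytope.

For an n-cube of any side s, the inradius is s/2 and the circumradius is s√n/2, so the ratio is 1/√19 ≈ 0.229416.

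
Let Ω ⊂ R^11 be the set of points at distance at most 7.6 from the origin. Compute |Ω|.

V_11(7.6) = π^(11/2) · (7.6)^11 / Γ(11/2 + 1) ≈ 9.20565e+09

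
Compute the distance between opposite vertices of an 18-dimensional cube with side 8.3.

Diagonal = √18 · 8.3 ≈ 35.2139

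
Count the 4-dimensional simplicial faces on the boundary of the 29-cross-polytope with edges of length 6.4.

An n-cross-polytope has 2^(k+1)·C(n,k+1) k-faces. Here 2^5·C(29,5) = 32·118755 = 3800160.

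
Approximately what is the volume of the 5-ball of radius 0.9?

The n-ball volume is π^(n/2)·r^n/Γ(n/2+1). With n=5, r=0.9: V ≈ 3.10821.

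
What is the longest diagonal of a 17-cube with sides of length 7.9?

d = √(7.9² + 7.9² + ... + 7.9²) [17 terms] = √(17·7.9²) = 7.9√17 ≈ 32.5725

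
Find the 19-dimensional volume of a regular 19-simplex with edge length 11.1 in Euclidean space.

V = (11.1^19 / 19!) · √((19+1) / 2^19) ≈ 3.68784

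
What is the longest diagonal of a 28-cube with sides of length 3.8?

The space diagonal of an n-cube of side s is s√n. Here 3.8·√28 ≈ 20.1077.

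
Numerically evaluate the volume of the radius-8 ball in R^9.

The n-ball volume is π^(n/2)·r^n/Γ(n/2+1). With n=9, r=8: V = 4294967296·π^4/945 ≈ 4.42718e+08.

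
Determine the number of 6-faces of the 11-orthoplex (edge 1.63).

Each 6-face is the convex hull of 7 vertices, one chosen as ±e_i from each of 7 distinct axes: 2^7·C(11,7) = 42240.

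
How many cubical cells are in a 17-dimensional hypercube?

f_3(17-cube) = (17 choose 3) · 2^14 = 11141120.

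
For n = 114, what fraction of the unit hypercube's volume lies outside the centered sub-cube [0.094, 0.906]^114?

Shell fraction = 1 - (1-0.188)^114 ≈ 1 - 4.891e-11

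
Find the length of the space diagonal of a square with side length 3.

d = √(3² + 3² + ... + 3²) [2 terms] = √(2·3²) = 3√2 ≈ 4.24264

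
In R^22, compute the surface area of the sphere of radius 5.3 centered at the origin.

The surface area of an n-ball is 2π^(n/2) r^(n-1) / Γ(n/2). For n=22, r=5.3: 2.62851e+14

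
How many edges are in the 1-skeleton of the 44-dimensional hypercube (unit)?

Each of the 2^44 = 17592186044416 vertices has degree 44; total edges = 44·2^44/2 = 387028092977152.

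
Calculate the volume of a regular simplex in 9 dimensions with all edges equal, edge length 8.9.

V = (8.9^9 / 9!) · √((9+1) / 2^9) ≈ 134.931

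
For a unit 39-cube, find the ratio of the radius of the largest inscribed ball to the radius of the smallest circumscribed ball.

Ratio = (s/2)/(s√39/2) = 39^(-1/2) ≈ 0.160128.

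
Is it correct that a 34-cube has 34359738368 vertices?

False. The 34-cube has 2^34 = 17179869184 vertices.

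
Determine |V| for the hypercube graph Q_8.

Each vertex is a binary string of length 8, so there are 2^8 = 256.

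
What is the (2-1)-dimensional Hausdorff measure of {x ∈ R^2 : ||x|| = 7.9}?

|∂B_2(7.9)| = 2πr = 2π·7.9 ≈ 49.6372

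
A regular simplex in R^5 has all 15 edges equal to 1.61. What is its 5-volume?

V_5 = √(6) · 1.61^5 / (5! · 2^(5/2)) ≈ 0.0390345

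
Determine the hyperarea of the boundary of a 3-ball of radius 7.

S = n·V_n(r)/r = 3·V_3(7)/7 (volume-to-surface relation), giving 4πr² = 4π·(7)² ≈ 615.752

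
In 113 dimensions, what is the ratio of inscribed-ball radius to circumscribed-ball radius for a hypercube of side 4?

For an n-cube of any side s, the inradius is s/2 and the circumradius is s√n/2, so the ratio is 1/√113 ≈ 0.0940721.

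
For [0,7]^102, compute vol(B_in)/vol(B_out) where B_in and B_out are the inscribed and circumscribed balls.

Volume scales as r^n, and r_in/r_out = 1/√102, giving (1/√102)^102 ≈ 3.64243e-103.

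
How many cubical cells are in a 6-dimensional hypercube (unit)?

f_3(6-cube) = (6 choose 3) · 2^3 = 160.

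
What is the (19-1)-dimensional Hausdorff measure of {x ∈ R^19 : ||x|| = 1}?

|∂B_19(1)| = 1024·π^9/34459425 ≈ 0.88581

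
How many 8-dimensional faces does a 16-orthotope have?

Choose 8 of 16 axes to span the face (C(16,8) = 12870 ways), then fix each of the remaining 8 coordinates at one of its two extreme values (2^8 = 256 ways): 12870·256 = 3294720.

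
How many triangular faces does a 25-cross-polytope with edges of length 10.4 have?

Number of 2-faces = 2^(2+1) · C(25,2+1) = 8 · 2300 = 18400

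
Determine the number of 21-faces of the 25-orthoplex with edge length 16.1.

An n-cross-polytope has 2^(k+1)·C(n,k+1) k-faces. Here 2^22·C(25,22) = 4194304·2300 = 9646899200.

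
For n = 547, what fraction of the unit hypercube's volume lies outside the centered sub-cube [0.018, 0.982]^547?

1 - (1 - 2·0.018)^547 = 1 - 0.964^547 ≈ 0.999999998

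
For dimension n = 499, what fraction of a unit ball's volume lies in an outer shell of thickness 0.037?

1 - (1-0.037)^499 ≈ 0.9999999932 ≈ 99.999999%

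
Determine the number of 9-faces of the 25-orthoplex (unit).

Each 9-face is the convex hull of 10 vertices, one chosen as ±e_i from each of 10 distinct axes: 2^10·C(25,10) = 3347210240.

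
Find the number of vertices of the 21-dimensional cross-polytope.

The 21-dimensional cross-polytope has 2n = 2·21 = 42 vertices.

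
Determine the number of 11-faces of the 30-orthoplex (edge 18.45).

f_11(30-orthoplex) = 2^12 · (30 choose 12) = 354276249600.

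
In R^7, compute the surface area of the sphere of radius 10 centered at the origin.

S = n·V_n(r)/r = 7·V_7(10)/10 (volume-to-surface relation), giving 3200000·π^3/3 ≈ 3.30734e+07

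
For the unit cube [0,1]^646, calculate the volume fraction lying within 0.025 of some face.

Shell fraction = 1 - (1-0.05)^646 ≈ 1 - 4.069e-15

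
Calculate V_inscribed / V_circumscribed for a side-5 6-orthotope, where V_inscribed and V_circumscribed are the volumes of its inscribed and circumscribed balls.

V_in / V_out = (r_in/r_out)^6 = (1/√6)^6 = 6^(-6/2) ≈ 0.00462963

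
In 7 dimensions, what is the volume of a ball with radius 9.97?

V_7(9.97) = π^(7/2) · (9.97)^7 / Γ(7/2 + 1) ≈ 4.62643e+07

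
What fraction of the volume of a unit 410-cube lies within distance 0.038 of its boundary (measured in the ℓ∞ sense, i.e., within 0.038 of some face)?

The inner cube has side 1-2·0.038 = 0.924 and volume (0.924)^410 ≈ 8.424e-15, so the shell holds 1 - 8.424e-15 of the volume.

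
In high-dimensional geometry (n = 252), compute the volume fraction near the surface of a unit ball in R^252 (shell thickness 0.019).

1 - (1-0.019)^252 ≈ 0.992046 ≈ 99.20%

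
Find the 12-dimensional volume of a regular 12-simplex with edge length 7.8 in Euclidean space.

V_12 = √(13) · 7.8^12 / (12! · 2^(12/2)) ≈ 5.96472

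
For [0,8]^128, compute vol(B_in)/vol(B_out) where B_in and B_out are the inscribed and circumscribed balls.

V_in/V_out = n^(-n/2) = 128^(-128/2) ≈ 1.37582e-135.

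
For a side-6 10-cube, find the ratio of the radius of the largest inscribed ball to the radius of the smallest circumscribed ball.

r_in / r_out = (6/2) / (6√10/2) = 1/√10 ≈ 0.316228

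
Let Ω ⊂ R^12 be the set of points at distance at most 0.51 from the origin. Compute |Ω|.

The n-ball volume is π^(n/2)·r^n/Γ(n/2+1). With n=12, r=0.51: V ≈ 0.000413437.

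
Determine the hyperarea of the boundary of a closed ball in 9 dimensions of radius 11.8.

S = n·V_n(r)/r = 9·V_9(11.8)/11.8 (volume-to-surface relation), giving 1.11588e+10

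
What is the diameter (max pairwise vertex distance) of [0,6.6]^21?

The space diagonal of an n-cube of side s is s√n. Here 6.6·√21 ≈ 30.245.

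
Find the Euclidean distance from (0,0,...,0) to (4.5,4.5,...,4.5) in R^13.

Diagonal = √13 · 4.5 ≈ 16.225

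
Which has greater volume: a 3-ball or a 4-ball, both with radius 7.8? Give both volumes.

V_3(7.8) ≈ 1987.8. V_4(7.8) ≈ 18266.2. The 4-ball is larger.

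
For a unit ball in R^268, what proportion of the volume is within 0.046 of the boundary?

V(inner)/V(outer) = ((1-0.046)/1)^268 ≈ 3.303e-06, so the shell fraction is 0.9999966966.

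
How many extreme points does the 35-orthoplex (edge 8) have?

An n-cross-polytope has 2n vertices; here n = 35, giving 70.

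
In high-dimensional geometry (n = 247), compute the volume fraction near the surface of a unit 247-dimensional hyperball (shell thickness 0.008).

1 - (1-0.008)^247 ≈ 0.862475 ≈ 86.25%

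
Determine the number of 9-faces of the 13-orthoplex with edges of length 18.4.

Number of 9-faces = 2^(9+1) · C(13,9+1) = 1024 · 286 = 292864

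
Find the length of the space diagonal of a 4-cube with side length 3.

Diagonal = √4 · 3 = 6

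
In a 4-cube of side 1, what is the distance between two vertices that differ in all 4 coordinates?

The space diagonal of an n-cube of side s is s√n. Here 1·√4 = 2.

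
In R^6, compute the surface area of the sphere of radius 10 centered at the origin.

The surface area of an n-ball is 2π^(n/2) r^(n-1) / Γ(n/2). For n=6, r=10: 100000·π^3 ≈ 3.10063e+06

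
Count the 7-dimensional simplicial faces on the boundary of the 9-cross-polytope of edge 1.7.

f_7(9-orthoplex) = 2^8 · (9 choose 8) = 2304.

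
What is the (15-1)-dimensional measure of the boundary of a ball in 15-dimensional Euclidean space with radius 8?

The surface area of an n-ball is 2π^(n/2) r^(n-1) / Γ(n/2). For n=15, r=8: 1125899906842624·π^7/135135 ≈ 2.51641e+13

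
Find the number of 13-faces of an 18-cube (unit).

Choose 13 of 18 axes to span the face (C(18,13) = 8568 ways), then fix each of the remaining 5 coordinates at one of its two extreme values (2^5 = 32 ways): 8568·32 = 274176.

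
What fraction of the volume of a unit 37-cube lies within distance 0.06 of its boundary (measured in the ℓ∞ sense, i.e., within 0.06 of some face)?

Shell fraction = 1 - (1-0.12)^37 ≈ 0.991172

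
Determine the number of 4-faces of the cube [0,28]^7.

An n-cube has C(n,k)·2^(n-k) k-faces. Here C(7,4)·2^3 = 35·8 = 280.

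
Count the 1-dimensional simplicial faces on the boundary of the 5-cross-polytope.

Number of 1-faces = 2^(1+1) · C(5,1+1) = 4 · 10 = 40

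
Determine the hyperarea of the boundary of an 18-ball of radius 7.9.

S = n·V_n(r)/r = 18·V_18(7.9)/7.9 (volume-to-surface relation), giving 2.68855e+15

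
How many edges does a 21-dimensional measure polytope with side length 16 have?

An n-cube has n·2^(n-1) edges. With n = 21: 21·1048576 = 22020096.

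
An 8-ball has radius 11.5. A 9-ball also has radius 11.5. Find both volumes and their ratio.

V_8(11.5) ≈ 1.24157e+09. V_9(11.5) ≈ 1.16037e+10. Ratio V_8/V_9 ≈ 0.107.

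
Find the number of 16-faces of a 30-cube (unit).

f_16(30-cube) = (30 choose 16) · 2^14 = 2382605107200.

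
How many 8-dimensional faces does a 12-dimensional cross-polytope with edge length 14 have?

An n-cross-polytope has 2^(k+1)·C(n,k+1) k-faces. Here 2^9·C(12,9) = 512·220 = 112640.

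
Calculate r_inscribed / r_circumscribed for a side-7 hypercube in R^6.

Ratio = (s/2)/(s√6/2) = 6^(-1/2) ≈ 0.408248.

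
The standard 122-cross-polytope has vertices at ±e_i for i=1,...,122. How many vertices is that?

The vertices are ±e_1, ..., ±e_122, so there are 2·122 = 244.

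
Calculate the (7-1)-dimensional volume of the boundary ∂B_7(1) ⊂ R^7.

S = n·V_n(r)/r = 7·V_7(1)/1 (volume-to-surface relation), giving 16·π^3/15 ≈ 33.0734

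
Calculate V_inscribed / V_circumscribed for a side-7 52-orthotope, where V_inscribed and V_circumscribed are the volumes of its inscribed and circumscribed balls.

V_in / V_out = (r_in/r_out)^52 = (1/√52)^52 = 52^(-52/2) ≈ 2.42054e-45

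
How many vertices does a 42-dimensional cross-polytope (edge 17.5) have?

An n-cross-polytope has 2n vertices; here n = 42, giving 84.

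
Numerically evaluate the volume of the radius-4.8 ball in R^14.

The n-ball volume is π^(n/2)·r^n/Γ(n/2+1). With n=14, r=4.8: V ≈ 2.06536e+09.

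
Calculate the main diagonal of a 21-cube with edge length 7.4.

Diagonal = √21 · 7.4 ≈ 33.9111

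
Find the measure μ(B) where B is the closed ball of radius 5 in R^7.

Volume = π^{7/2}·(5)^7/Γ(9/2) = 250000·π^3/21 ≈ 369122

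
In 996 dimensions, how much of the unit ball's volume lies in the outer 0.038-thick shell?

Shell fraction = 1 - (1-0.038)^996 ≈ 1 - 1.747e-17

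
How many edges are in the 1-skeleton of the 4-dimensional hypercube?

An n-cube has n·2^(n-1) edges. With n = 4: 4·8 = 32.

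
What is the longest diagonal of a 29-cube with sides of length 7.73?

||(7.73,7.73,...,7.73)|| = √(29)·7.73 ≈ 41.6273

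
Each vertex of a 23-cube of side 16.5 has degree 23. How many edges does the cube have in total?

Each of the 2^23 = 8388608 vertices has degree 23; total edges = 23·2^23/2 = 96468992.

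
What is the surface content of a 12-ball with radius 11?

The surface area of an n-ball is 2π^(n/2) r^(n-1) / Γ(n/2). For n=12, r=11: 285311670611·π^6/60 ≈ 4.57159e+12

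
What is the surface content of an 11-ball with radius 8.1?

S_11(8.1) = 2·π^(11/2)·(8.1)^10 / Γ(11/2) ≈ 2.51969e+10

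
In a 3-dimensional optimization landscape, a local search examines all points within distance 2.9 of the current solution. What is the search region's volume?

Volume = π^{3/2}·(2.9)^3/Γ(5/2) ≈ 102.16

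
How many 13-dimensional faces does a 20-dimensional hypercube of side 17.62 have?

Choose 13 of 20 axes to span the face (C(20,13) = 77520 ways), then fix each of the remaining 7 coordinates at one of its two extreme values (2^7 = 128 ways): 77520·128 = 9922560.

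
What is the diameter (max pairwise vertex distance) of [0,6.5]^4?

||(6.5,6.5,...,6.5)|| = √(4)·6.5 = 13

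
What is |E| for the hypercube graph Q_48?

Number of 1-faces = C(48,1)·2^(48-1) = 48·140737488355328 = 6755399441055744.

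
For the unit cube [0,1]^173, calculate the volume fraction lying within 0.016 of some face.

Shell fraction = 1 - (1-0.032)^173 ≈ 0.996399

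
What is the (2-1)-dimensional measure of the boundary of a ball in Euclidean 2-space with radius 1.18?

S_2(1.18) = 2·π^(2/2)·(1.18)^1 / Γ(2/2) = 2πr = 2π·1.18 ≈ 7.41416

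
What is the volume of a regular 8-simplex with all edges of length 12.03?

Volume = 12.03^8 · √(9/2^8) / 8! ≈ 2039.89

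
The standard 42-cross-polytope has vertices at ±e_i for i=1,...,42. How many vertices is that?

Number of vertices = 2n = 84.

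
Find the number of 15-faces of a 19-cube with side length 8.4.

Choose 15 of 19 axes to span the face (C(19,15) = 3876 ways), then fix each of the remaining 4 coordinates at one of its two extreme values (2^4 = 16 ways): 3876·16 = 62016.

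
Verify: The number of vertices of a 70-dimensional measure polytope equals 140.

False. The 70-cube has 2^70 = 1180591620717411303424 vertices.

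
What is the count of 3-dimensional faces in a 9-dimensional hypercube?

f_3(9-cube) = (9 choose 3) · 2^6 = 5376.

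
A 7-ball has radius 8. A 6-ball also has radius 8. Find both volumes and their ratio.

V_7(8) ≈ 9.90855e+06. V_6(8) ≈ 1.35468e+06. Ratio V_7/V_6 ≈ 7.314.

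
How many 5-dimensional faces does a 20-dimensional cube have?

An n-cube has C(n,k)·2^(n-k) k-faces. Here C(20,5)·2^15 = 15504·32768 = 508035072.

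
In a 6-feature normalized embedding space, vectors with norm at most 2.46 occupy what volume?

The n-ball volume is π^(n/2)·r^n/Γ(n/2+1). With n=6, r=2.46: V ≈ 1145.27.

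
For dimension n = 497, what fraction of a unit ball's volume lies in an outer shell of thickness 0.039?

1 - (1-0.039)^497 ≈ 0.9999999974 ≈ (100 - 2.59e-07)%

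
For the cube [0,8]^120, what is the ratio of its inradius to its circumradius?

r_in = 8/2 (half the side); r_out = 8√120/2 (half the diagonal). Ratio = 1/√120 ≈ 0.0912871.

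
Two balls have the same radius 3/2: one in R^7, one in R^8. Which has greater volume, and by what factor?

V_7(3/2) ≈ 80.7271, V_8(3/2) ≈ 104.02. The 8-ball is larger by a factor of 1.289.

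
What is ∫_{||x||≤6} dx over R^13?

Volume = π^{13/2}·(6)^13/Γ(15/2) = 61917364224·π^6/5005 ≈ 1.18934e+10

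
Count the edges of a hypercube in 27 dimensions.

An n-cube has n·2^(n-1) edges. With n = 27: 27·67108864 = 1811939328.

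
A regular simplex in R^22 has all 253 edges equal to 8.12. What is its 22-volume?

V = (8.12^22 / 22!) · √((22+1) / 2^22) ≈ 0.000213304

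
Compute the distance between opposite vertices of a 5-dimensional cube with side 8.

d = √(8² + 8² + ... + 8²) [5 terms] = √(5·8²) = 8√5 ≈ 17.8885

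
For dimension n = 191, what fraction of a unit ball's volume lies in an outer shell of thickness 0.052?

1 - (1-0.052)^191 ≈ 0.999963 ≈ 99.996281%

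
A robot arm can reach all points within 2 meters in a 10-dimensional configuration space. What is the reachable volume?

V = 128·π^5/15 ≈ 2611.37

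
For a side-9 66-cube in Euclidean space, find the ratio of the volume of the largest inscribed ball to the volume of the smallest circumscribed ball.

V_in/V_out = n^(-n/2) = 66^(-66/2) ≈ 9.01675e-61.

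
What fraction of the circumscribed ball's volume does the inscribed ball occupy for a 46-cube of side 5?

V_in/V_out = n^(-n/2) = 46^(-46/2) ≈ 5.70913e-39.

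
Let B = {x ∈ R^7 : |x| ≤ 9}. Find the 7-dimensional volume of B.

V_7(9) = π^(7/2) · (9)^7 / Γ(7/2 + 1) = 25509168·π^3/35 ≈ 2.25984e+07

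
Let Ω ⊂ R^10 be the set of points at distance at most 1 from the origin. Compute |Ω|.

V = π^5/120 ≈ 2.55016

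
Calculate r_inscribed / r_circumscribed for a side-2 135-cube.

r_in = 2/2 (half the side); r_out = 2√135/2 (half the diagonal). Ratio = 1/√135 ≈ 0.0860663.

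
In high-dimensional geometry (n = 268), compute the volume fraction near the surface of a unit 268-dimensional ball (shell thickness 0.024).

1 - (1-0.024)^268 ≈ 0.998512 ≈ 99.85%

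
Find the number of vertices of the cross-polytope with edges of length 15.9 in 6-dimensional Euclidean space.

Number of 0-faces = 2^(0+1) · C(6,0+1) = 2 · 6 = 12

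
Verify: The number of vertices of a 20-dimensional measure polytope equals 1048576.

True. The 20-cube has 2^20 = 1048576 vertices.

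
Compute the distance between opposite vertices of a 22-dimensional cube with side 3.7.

The space diagonal of an n-cube of side s is s√n. Here 3.7·√22 ≈ 17.3545.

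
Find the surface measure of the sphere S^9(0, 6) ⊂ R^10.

S_10(6) = 2·π^(10/2)·(6)^9 / Γ(10/2) = 839808·π^5 ≈ 2.56998e+08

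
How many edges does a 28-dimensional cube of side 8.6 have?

The 28-cube has n·2^(n-1) = 28·2^27 = 28·134217728 = 3758096384 edges.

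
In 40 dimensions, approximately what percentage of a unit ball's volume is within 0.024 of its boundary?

1 - (1-0.024)^40 ≈ 0.621564 ≈ 62.16%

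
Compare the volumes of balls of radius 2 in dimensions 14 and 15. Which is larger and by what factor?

V_14(2) ≈ 9818.35, V_15(2) ≈ 12499.1. The 15-ball is larger by a factor of 1.273.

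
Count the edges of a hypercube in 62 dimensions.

Number of 1-faces = C(62,1)·2^(62-1) = 62·2305843009213693952 = 142962266571249025024.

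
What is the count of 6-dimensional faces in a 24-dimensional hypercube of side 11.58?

Number of 6-faces = C(24,6) · 2^(24-6) = 134596 · 262144 = 35283533824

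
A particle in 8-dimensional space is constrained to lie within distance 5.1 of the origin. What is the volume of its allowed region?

V_8(5.1) = π^(8/2) · (5.1)^8 / Γ(8/2 + 1) ≈ 1.85759e+06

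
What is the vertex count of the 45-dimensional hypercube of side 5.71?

Each vertex is a binary string of length 45, so there are 2^45 = 35184372088832.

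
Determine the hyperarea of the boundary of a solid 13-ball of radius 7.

The surface area of an n-ball is 2π^(n/2) r^(n-1) / Γ(n/2). For n=13, r=7: 253097823104·π^6/1485 ≈ 1.63856e+11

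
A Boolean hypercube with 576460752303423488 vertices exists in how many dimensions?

Since 2^n = 576460752303423488, we have n = 59.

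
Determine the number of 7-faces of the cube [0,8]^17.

f_7(17-cube) = (17 choose 7) · 2^10 = 19914752.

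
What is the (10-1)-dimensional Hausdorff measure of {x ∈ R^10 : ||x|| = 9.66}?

The surface area of an n-ball is 2π^(n/2) r^(n-1) / Γ(n/2). For n=10, r=9.66: 1.86794e+10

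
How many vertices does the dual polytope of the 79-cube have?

The 79-dimensional cross-polytope has 2n = 2·79 = 158 vertices.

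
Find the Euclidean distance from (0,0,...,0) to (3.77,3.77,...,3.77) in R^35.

d = √(3.77² + 3.77² + ... + 3.77²) [35 terms] = √(35·3.77²) = 3.77√35 ≈ 22.3036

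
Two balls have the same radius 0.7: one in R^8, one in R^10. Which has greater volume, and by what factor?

V_8(0.7) ≈ 0.233977, V_10(0.7) ≈ 0.0720358. The 8-ball is larger by a factor of 3.248.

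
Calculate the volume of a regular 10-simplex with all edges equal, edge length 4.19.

For a regular n-simplex with edge a, V = (a^n / n!)·√((n+1)/2^n). With a=4.19, n=10: V ≈ 0.0476347.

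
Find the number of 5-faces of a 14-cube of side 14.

Number of 5-faces = C(14,5) · 2^(14-5) = 2002 · 512 = 1025024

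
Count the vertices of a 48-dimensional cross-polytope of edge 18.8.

An n-cross-polytope has 2n vertices; here n = 48, giving 96.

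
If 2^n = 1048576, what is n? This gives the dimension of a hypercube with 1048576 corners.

2^n = 1048576 ⇒ n = log_2(1048576) = 20.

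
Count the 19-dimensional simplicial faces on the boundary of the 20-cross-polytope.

Each 19-face is the convex hull of 20 vertices, one chosen as ±e_i from each of 20 distinct axes: 2^20·C(20,20) = 1048576.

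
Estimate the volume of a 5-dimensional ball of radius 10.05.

Volume = π^{5/2}·(10.05)^5/Γ(7/2) ≈ 539671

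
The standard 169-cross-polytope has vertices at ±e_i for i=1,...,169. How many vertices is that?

The 169-dimensional cross-polytope has 2n = 2·169 = 338 vertices.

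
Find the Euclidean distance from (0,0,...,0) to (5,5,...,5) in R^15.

The space diagonal of an n-cube of side s is s√n. Here 5·√15 ≈ 19.3649.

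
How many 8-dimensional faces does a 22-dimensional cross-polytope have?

Each 8-face is the convex hull of 9 vertices, one chosen as ±e_i from each of 9 distinct axes: 2^9·C(22,9) = 254679040.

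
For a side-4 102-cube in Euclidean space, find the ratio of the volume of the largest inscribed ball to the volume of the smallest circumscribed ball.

V_in/V_out = n^(-n/2) = 102^(-102/2) ≈ 3.64243e-103.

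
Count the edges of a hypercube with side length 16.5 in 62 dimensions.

Number of 1-faces = C(62,1)·2^(62-1) = 62·2305843009213693952 = 142962266571249025024.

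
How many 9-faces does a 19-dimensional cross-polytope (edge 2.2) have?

Number of 9-faces = 2^(9+1) · C(19,9+1) = 1024 · 92378 = 94595072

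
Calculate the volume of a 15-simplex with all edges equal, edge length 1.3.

Volume = 1.3^15 · √(16/2^15) / 15! ≈ 8.64939e-13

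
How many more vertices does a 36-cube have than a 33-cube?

The 36-cube has 2^36 = 68719476736 vertices. The 33-cube has 2^33 = 8589934592 vertices. Difference: 68719476736 - 8589934592 = 60129542144.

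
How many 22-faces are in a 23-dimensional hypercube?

f_22(23-cube) = (23 choose 22) · 2^1 = 46.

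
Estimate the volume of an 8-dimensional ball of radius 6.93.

V_8(6.93) = π^(8/2) · (6.93)^8 / Γ(8/2 + 1) ≈ 2.15901e+07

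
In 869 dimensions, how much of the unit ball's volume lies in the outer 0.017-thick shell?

V(inner)/V(outer) = ((1-0.017)/1)^869 ≈ 3.381e-07, so the shell fraction is 0.9999996619.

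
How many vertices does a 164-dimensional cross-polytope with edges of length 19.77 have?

An n-cross-polytope has 2n vertices; here n = 164, giving 328.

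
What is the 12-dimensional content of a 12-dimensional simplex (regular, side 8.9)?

Volume = 8.9^12 · √(13/2^12) / 12! ≈ 29.0492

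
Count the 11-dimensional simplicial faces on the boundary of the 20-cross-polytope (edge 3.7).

Each 11-face is the convex hull of 12 vertices, one chosen as ±e_i from each of 12 distinct axes: 2^12·C(20,12) = 515973120.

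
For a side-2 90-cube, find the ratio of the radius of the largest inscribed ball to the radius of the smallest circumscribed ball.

For an n-cube of any side s, the inradius is s/2 and the circumradius is s√n/2, so the ratio is 1/√90 ≈ 0.105409.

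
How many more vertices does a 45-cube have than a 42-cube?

The 45-cube has 2^45 = 35184372088832 vertices. The 42-cube has 2^42 = 4398046511104 vertices. Difference: 35184372088832 - 4398046511104 = 30786325577728.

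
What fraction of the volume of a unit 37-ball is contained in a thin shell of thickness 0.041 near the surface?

1 - (1-0.041)^37 ≈ 0.787534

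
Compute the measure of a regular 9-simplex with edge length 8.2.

V_9 = √(10) · 8.2^9 / (9! · 2^(9/2)) ≈ 64.5545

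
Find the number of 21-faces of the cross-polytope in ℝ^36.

Number of 21-faces = 2^(21+1) · C(36,21+1) = 4194304 · 3796297200 = 15922824531148800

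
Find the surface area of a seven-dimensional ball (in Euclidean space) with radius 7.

S = n·V_n(r)/r = 7·V_7(7)/7 (volume-to-surface relation), giving 1882384·π^3/15 ≈ 3.89105e+06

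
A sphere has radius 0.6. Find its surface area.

S_3(0.6) = 2·π^(3/2)·(0.6)^2 / Γ(3/2) = 4πr² = 4π·(0.6)² ≈ 4.52389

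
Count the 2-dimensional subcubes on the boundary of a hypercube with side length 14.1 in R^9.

An n-cube has C(n,k)·2^(n-k) k-faces. Here C(9,2)·2^7 = 36·128 = 4608.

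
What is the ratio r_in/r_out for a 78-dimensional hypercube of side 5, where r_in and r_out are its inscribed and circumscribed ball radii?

For an n-cube of any side s, the inradius is s/2 and the circumradius is s√n/2, so the ratio is 1/√78 ≈ 0.113228.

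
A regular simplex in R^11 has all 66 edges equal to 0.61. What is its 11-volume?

For a regular n-simplex with edge a, V = (a^n / n!)·√((n+1)/2^n). With a=0.61, n=11: V ≈ 8.34446e-12.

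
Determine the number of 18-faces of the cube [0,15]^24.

Choose 18 of 24 axes to span the face (C(24,18) = 134596 ways), then fix each of the remaining 6 coordinates at one of its two extreme values (2^6 = 64 ways): 134596·64 = 8614144.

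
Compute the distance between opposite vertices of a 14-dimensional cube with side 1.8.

The space diagonal of an n-cube of side s is s√n. Here 1.8·√14 ≈ 6.73498.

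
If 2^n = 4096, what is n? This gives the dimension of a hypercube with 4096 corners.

n = log_2(4096) = 12.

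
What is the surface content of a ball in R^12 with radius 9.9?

|∂B_12(9.9)| ≈ 1.43461e+12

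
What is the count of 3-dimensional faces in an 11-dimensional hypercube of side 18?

Number of 3-faces = C(11,3) · 2^(11-3) = 165 · 256 = 42240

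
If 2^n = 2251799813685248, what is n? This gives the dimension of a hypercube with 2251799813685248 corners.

Since 2^n = 2251799813685248, we have n = 51.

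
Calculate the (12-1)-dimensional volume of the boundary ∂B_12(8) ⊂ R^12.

|∂B_12(8)| = 2147483648·π^6/15 ≈ 1.37638e+11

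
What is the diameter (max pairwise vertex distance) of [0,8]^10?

Diagonal = √10 · 8 ≈ 25.2982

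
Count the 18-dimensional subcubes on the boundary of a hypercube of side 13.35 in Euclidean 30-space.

Choose 18 of 30 axes to span the face (C(30,18) = 86493225 ways), then fix each of the remaining 12 coordinates at one of its two extreme values (2^12 = 4096 ways): 86493225·4096 = 354276249600.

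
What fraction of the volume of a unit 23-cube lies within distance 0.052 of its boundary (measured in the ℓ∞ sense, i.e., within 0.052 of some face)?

1 - (1 - 2·0.052)^23 = 1 - 0.896^23 ≈ 0.920001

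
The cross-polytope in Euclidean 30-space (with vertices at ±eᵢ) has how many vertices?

The vertices are ±e_1, ..., ±e_30, so there are 2·30 = 60.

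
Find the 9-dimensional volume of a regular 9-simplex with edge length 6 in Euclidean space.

V = (6^9 / 9!) · √((9+1) / 2^9) ≈ 3.88118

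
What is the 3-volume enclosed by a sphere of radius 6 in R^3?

V = 288·π ≈ 904.779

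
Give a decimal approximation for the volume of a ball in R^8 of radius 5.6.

The n-ball volume is π^(n/2)·r^n/Γ(n/2+1). With n=8, r=5.6: V ≈ 3.92548e+06.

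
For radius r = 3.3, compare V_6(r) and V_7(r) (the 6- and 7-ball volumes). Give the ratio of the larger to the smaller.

V_6(3.3) ≈ 6673.94, V_7(3.3) ≈ 20136.2. The 7-ball is larger by a factor of 3.017.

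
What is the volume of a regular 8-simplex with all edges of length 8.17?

Volume = 8.17^8 · √(9/2^8) / 8! ≈ 92.3118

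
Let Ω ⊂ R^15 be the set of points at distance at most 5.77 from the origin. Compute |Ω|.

The n-ball volume is π^(n/2)·r^n/Γ(n/2+1). With n=15, r=5.77: V ≈ 9.97854e+10.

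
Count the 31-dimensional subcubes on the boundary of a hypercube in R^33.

Number of 31-faces = C(33,31) · 2^(33-31) = 528 · 4 = 2112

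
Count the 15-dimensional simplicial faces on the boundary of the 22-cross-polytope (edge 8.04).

Each 15-face is the convex hull of 16 vertices, one chosen as ±e_i from each of 16 distinct axes: 2^16·C(22,16) = 4889837568.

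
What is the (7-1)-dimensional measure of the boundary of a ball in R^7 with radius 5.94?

S_7(5.94) = 2·π^(7/2)·(5.94)^6 / Γ(7/2) ≈ 1.45277e+06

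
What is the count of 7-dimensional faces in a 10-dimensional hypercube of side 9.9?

Number of 7-faces = C(10,7) · 2^(10-7) = 120 · 8 = 960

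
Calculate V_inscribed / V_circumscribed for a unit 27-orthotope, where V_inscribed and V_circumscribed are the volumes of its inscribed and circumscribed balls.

Volume scales as r^n, and r_in/r_out = 1/√27, giving (1/√27)^27 ≈ 4.74886e-20.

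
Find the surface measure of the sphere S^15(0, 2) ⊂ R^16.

The surface area of an n-ball is 2π^(n/2) r^(n-1) / Γ(n/2). For n=16, r=2: 4096·π^8/315 ≈ 123381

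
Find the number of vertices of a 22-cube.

The 22-cube has 2^22 = 4194304 vertices.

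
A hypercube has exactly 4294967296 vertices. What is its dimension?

n = log_2(4294967296) = 32.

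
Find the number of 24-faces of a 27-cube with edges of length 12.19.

f_24(27-cube) = (27 choose 24) · 2^3 = 23400.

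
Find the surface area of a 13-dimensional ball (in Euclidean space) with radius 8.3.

|∂B_13(8.3)| ≈ 1.26538e+12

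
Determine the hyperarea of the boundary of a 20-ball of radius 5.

|∂B_20(5)| = 3814697265625·π^10/36288 ≈ 9.84455e+12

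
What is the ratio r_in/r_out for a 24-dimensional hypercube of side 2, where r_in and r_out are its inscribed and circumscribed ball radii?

r_in / r_out = (2/2) / (2√24/2) = 1/√24 ≈ 0.204124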